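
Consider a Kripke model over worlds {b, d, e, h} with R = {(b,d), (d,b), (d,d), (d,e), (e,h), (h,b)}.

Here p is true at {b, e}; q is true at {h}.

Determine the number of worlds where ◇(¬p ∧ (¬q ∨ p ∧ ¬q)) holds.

b: successors {d}; ¬p ∧ (¬q ∨ p ∧ ¬q) there: d:T. ✓
d: successors {b, d, e}; ¬p ∧ (¬q ∨ p ∧ ¬q) there: b:F, d:T, e:F. ✓
e: successors {h}; ¬p ∧ (¬q ∨ p ∧ ¬q) there: h:F. ✗
h: successors {b}; ¬p ∧ (¬q ∨ p ∧ ¬q) there: b:F. ✗
Satisfying worlds: {b, d}.

2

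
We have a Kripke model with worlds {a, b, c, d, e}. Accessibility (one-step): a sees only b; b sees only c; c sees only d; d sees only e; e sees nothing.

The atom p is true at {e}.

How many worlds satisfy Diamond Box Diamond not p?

a: successors {b}; Box Diamond not p there: b:T. ✓
b: successors {c}; Box Diamond not p there: c:F. ✗
c: successors {d}; Box Diamond not p there: d:F. ✗
d: successors {e}; Box Diamond not p there: e:T. ✓
e: no successors, so Diamond Box Diamond not p fails. ✗
Satisfying worlds: {a, d}.

2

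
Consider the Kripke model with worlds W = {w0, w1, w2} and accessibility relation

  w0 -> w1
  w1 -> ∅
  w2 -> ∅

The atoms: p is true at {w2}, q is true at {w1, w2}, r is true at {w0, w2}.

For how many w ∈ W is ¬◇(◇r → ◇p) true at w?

w0: ◇(◇r → ◇p) is T. ✗
w1: ◇(◇r → ◇p) is F. ✓
w2: ◇(◇r → ◇p) is F. ✓
Satisfying worlds: {w1, w2}.

2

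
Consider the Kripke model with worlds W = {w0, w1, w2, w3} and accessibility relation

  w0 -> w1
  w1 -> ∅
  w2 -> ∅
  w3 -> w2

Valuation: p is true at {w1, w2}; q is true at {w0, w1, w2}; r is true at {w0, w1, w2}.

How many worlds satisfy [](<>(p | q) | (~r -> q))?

w0: successors {w1}; <>(p | q) | (~r -> q) there: w1:T. ✓
w1: no successors, so [](<>(p | q) | (~r -> q)) holds vacuously. ✓
w2: no successors, so [](<>(p | q) | (~r -> q)) holds vacuously. ✓
w3: successors {w2}; <>(p | q) | (~r -> q) there: w2:T. ✓
Satisfying worlds: {w0, w1, w2, w3}.

4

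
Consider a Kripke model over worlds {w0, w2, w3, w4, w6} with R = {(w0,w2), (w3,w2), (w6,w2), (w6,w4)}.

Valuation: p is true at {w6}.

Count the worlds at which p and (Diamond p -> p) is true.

w0: p is F, Diamond p -> p is T. ✗
w2: p is F, Diamond p -> p is T. ✗
w3: p is F, Diamond p -> p is T. ✗
w4: p is F, Diamond p -> p is T. ✗
w6: p is T, Diamond p -> p is T. ✓
Satisfying worlds: {w6}.

1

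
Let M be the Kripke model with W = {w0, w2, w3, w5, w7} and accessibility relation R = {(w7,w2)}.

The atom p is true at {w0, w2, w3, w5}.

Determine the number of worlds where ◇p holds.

w0: no successors, so ◇p fails. ✗
w2: no successors, so ◇p fails. ✗
w3: no successors, so ◇p fails. ✗
w5: no successors, so ◇p fails. ✗
w7: successors {w2}; p there: w2:T. ✓
Satisfying worlds: {w7}.

1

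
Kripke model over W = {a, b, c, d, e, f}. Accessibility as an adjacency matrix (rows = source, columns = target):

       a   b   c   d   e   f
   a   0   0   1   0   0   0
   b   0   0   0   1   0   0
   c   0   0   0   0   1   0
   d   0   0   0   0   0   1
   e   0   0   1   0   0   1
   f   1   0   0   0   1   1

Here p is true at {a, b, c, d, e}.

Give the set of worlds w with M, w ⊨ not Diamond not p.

a: Diamond not p is F. ✓
b: Diamond not p is F. ✓
c: Diamond not p is F. ✓
d: Diamond not p is T. ✗
e: Diamond not p is T. ✗
f: Diamond not p is T. ✗

{a, b, c}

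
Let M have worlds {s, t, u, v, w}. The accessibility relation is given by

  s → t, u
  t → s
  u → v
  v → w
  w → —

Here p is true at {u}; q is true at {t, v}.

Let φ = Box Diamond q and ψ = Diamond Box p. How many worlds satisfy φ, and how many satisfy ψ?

For Box Diamond q:
s: successors {t, u}; Diamond q there: t:F, u:T. ✗
t: successors {s}; Diamond q there: s:T. ✓
u: successors {v}; Diamond q there: v:F. ✗
v: successors {w}; Diamond q there: w:F. ✗
w: no successors, so Box Diamond q holds vacuously. ✓
— 2 worlds.
For Diamond Box p:
s: successors {t, u}; Box p there: t:F, u:F. ✗
t: successors {s}; Box p there: s:F. ✗
u: successors {v}; Box p there: v:F. ✗
v: successors {w}; Box p there: w:T. ✓
w: no successors, so Diamond Box p fails. ✗
— 1 world.

2 and 1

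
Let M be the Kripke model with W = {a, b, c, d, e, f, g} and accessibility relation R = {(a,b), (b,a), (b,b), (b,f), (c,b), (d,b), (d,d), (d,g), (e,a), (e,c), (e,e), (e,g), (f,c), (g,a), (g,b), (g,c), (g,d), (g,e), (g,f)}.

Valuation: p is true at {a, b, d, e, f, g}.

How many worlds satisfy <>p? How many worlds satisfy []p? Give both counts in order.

6 and 4

For <>p:
a: successors {b}; p there: b:T. ✓
b: successors {a, b, f}; p there: a:T, b:T, f:T. ✓
c: successors {b}; p there: b:T. ✓
d: successors {b, d, g}; p there: b:T, d:T, g:T. ✓
e: successors {a, c, e, g}; p there: a:T, c:F, e:T, g:T. ✓
f: successors {c}; p there: c:F. ✗
g: successors {a, b, c, d, e, f}; p there: a:T, b:T, c:F, d:T, e:T, f:T. ✓
— 6 worlds.
For []p:
a: successors {b}; p there: b:T. ✓
b: successors {a, b, f}; p there: a:T, b:T, f:T. ✓
c: successors {b}; p there: b:T. ✓
d: successors {b, d, g}; p there: b:T, d:T, g:T. ✓
e: successors {a, c, e, g}; p there: a:T, c:F, e:T, g:T. ✗
f: successors {c}; p there: c:F. ✗
g: successors {a, b, c, d, e, f}; p there: a:T, b:T, c:F, d:T, e:T, f:T. ✗
— 4 worlds.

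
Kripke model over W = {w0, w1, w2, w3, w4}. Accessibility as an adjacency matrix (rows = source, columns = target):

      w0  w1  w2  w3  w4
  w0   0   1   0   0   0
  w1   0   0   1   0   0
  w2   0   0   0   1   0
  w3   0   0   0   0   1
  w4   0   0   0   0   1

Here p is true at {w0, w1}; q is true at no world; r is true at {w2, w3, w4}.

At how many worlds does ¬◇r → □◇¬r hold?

4

w0: ¬◇r is T, □◇¬r is F. ✗
w1: ¬◇r is F, □◇¬r is F. ✓
w2: ¬◇r is F, □◇¬r is F. ✓
w3: ¬◇r is F, □◇¬r is F. ✓
w4: ¬◇r is F, □◇¬r is F. ✓
Satisfying worlds: {w1, w2, w3, w4}.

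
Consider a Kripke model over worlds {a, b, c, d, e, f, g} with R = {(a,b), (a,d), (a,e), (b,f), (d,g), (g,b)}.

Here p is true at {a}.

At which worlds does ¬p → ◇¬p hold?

a: ¬p is F, ◇¬p is T. ✓
b: ¬p is T, ◇¬p is T. ✓
c: ¬p is T, ◇¬p is F. ✗
d: ¬p is T, ◇¬p is T. ✓
e: ¬p is T, ◇¬p is F. ✗
f: ¬p is T, ◇¬p is F. ✗
g: ¬p is T, ◇¬p is T. ✓

{a, b, d, g}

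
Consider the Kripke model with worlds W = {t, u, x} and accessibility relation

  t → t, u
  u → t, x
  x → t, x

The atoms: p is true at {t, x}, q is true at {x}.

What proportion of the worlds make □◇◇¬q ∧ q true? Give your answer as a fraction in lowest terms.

t: □◇◇¬q is T, q is F. ✗
u: □◇◇¬q is T, q is F. ✗
x: □◇◇¬q is T, q is T. ✓
That's 1 of 3 worlds, so 1/3.

1/3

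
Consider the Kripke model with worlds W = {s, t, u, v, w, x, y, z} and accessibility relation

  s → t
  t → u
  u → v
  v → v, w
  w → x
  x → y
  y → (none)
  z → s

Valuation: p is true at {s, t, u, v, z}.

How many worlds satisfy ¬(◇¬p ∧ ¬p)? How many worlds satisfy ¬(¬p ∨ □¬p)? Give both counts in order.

For ¬(◇¬p ∧ ¬p):
s: ◇¬p ∧ ¬p is F. ✓
t: ◇¬p ∧ ¬p is F. ✓
u: ◇¬p ∧ ¬p is F. ✓
v: ◇¬p ∧ ¬p is F. ✓
w: ◇¬p ∧ ¬p is T. ✗
x: ◇¬p ∧ ¬p is T. ✗
y: ◇¬p ∧ ¬p is F. ✓
z: ◇¬p ∧ ¬p is F. ✓
— 6 worlds.
For ¬(¬p ∨ □¬p):
s: ¬p ∨ □¬p is F. ✓
t: ¬p ∨ □¬p is F. ✓
u: ¬p ∨ □¬p is F. ✓
v: ¬p ∨ □¬p is F. ✓
w: ¬p ∨ □¬p is T. ✗
x: ¬p ∨ □¬p is T. ✗
y: ¬p ∨ □¬p is T. ✗
z: ¬p ∨ □¬p is F. ✓
— 5 worlds.

6 and 5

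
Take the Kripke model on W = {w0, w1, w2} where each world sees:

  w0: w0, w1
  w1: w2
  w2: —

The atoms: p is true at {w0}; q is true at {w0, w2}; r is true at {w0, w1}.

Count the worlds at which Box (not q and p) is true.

1

w0: successors {w0, w1}; not q and p there: w0:F, w1:F. ✗
w1: successors {w2}; not q and p there: w2:F. ✗
w2: no successors, so Box (not q and p) holds vacuously. ✓
Satisfying worlds: {w2}.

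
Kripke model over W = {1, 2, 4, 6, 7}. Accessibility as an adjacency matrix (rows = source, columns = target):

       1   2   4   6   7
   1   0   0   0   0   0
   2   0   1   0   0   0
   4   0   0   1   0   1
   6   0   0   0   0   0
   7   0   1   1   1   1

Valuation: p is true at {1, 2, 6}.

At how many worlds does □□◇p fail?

1: no successors, so □□◇p holds vacuously. ✓
2: successors {2}; □◇p there: 2:T. ✓
4: successors {4, 7}; □◇p there: 4:F, 7:F. ✗
6: no successors, so □□◇p holds vacuously. ✓
7: successors {2, 4, 6, 7}; □◇p there: 2:T, 4:F, 6:T, 7:F. ✗
Satisfying worlds: {1, 2, 6}.
So □□◇p fails at the other 2 worlds.

2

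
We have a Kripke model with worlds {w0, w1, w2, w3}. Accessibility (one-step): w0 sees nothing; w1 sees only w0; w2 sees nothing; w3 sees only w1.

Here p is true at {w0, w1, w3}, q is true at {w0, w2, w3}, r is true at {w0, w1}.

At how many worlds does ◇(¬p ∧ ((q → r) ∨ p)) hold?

w0: no successors, so ◇(¬p ∧ ((q → r) ∨ p)) fails. ✗
w1: successors {w0}; ¬p ∧ ((q → r) ∨ p) there: w0:F. ✗
w2: no successors, so ◇(¬p ∧ ((q → r) ∨ p)) fails. ✗
w3: successors {w1}; ¬p ∧ ((q → r) ∨ p) there: w1:F. ✗
Satisfying worlds: ∅.

0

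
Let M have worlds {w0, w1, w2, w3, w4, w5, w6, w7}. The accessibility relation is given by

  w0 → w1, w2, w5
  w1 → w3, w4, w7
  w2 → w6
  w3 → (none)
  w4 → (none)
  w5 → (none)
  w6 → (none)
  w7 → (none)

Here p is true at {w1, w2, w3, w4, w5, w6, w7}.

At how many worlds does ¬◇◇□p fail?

1

w0: ◇◇□p is T. ✗
w1: ◇◇□p is F. ✓
w2: ◇◇□p is F. ✓
w3: ◇◇□p is F. ✓
w4: ◇◇□p is F. ✓
w5: ◇◇□p is F. ✓
w6: ◇◇□p is F. ✓
w7: ◇◇□p is F. ✓
Satisfying worlds: {w1, w2, w3, w4, w5, w6, w7}.
So ¬◇◇□p fails at the other 1 world.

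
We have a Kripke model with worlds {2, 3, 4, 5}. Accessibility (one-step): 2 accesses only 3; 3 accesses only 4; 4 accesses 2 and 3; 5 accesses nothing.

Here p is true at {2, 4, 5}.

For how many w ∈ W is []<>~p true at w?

2

2: successors {3}; <>~p there: 3:F. ✗
3: successors {4}; <>~p there: 4:T. ✓
4: successors {2, 3}; <>~p there: 2:T, 3:F. ✗
5: no successors, so []<>~p holds vacuously. ✓
Satisfying worlds: {3, 5}.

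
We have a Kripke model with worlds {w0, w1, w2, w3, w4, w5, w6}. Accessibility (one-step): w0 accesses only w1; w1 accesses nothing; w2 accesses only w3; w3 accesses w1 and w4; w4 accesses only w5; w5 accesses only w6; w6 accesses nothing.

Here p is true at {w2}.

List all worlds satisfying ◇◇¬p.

{w2, w3, w4}

w0: successors {w1}; ◇¬p there: w1:F. ✗
w1: no successors, so ◇◇¬p fails. ✗
w2: successors {w3}; ◇¬p there: w3:T. ✓
w3: successors {w1, w4}; ◇¬p there: w1:F, w4:T. ✓
w4: successors {w5}; ◇¬p there: w5:T. ✓
w5: successors {w6}; ◇¬p there: w6:F. ✗
w6: no successors, so ◇◇¬p fails. ✗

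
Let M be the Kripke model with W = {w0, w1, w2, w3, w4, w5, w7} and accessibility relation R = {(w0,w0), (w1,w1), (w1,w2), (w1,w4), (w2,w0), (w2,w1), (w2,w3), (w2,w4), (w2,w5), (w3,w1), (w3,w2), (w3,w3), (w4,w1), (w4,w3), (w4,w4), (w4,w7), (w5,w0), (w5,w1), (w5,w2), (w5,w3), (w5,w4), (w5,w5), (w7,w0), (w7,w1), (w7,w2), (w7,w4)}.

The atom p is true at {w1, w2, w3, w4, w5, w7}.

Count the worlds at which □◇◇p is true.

w0: successors {w0}; ◇◇p there: w0:F. ✗
w1: successors {w1, w2, w4}; ◇◇p there: w1:T, w2:T, w4:T. ✓
w2: successors {w0, w1, w3, w4, w5}; ◇◇p there: w0:F, w1:T, w3:T, w4:T, w5:T. ✗
w3: successors {w1, w2, w3}; ◇◇p there: w1:T, w2:T, w3:T. ✓
w4: successors {w1, w3, w4, w7}; ◇◇p there: w1:T, w3:T, w4:T, w7:T. ✓
w5: successors {w0, w1, w2, w3, w4, w5}; ◇◇p there: w0:F, w1:T, w2:T, w3:T, w4:T, w5:T. ✗
w7: successors {w0, w1, w2, w4}; ◇◇p there: w0:F, w1:T, w2:T, w4:T. ✗
Satisfying worlds: {w1, w3, w4}.

3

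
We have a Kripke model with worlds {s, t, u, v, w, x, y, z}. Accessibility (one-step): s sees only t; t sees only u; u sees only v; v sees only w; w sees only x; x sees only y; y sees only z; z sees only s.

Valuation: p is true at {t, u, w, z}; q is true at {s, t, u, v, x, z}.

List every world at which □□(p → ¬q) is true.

s: successors {t}; □(p → ¬q) there: t:F. ✗
t: successors {u}; □(p → ¬q) there: u:T. ✓
u: successors {v}; □(p → ¬q) there: v:T. ✓
v: successors {w}; □(p → ¬q) there: w:T. ✓
w: successors {x}; □(p → ¬q) there: x:T. ✓
x: successors {y}; □(p → ¬q) there: y:F. ✗
y: successors {z}; □(p → ¬q) there: z:T. ✓
z: successors {s}; □(p → ¬q) there: s:F. ✗

{t, u, v, w, y}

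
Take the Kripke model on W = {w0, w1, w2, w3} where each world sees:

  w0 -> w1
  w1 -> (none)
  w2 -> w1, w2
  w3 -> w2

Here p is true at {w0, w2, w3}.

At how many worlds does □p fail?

w0: successors {w1}; p there: w1:F. ✗
w1: no successors, so □p holds vacuously. ✓
w2: successors {w1, w2}; p there: w1:F, w2:T. ✗
w3: successors {w2}; p there: w2:T. ✓
Satisfying worlds: {w1, w3}.
So □p fails at the other 2 worlds.

2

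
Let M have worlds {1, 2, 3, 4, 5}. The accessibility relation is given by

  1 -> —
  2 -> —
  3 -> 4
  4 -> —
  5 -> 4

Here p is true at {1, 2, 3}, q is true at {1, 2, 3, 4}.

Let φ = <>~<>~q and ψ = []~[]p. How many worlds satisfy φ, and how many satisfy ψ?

2 and 3

For <>~<>~q:
1: no successors, so <>~<>~q fails. ✗
2: no successors, so <>~<>~q fails. ✗
3: successors {4}; ~<>~q there: 4:T. ✓
4: no successors, so <>~<>~q fails. ✗
5: successors {4}; ~<>~q there: 4:T. ✓
— 2 worlds.
For []~[]p:
1: no successors, so []~[]p holds vacuously. ✓
2: no successors, so []~[]p holds vacuously. ✓
3: successors {4}; ~[]p there: 4:F. ✗
4: no successors, so []~[]p holds vacuously. ✓
5: successors {4}; ~[]p there: 4:F. ✗
— 3 worlds.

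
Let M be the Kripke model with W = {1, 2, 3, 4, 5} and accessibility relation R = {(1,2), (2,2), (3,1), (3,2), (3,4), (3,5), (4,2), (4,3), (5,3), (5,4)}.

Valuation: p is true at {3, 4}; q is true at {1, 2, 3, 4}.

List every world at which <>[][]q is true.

1: successors {2}; [][]q there: 2:T. ✓
2: successors {2}; [][]q there: 2:T. ✓
3: successors {1, 2, 4, 5}; [][]q there: 1:T, 2:T, 4:F, 5:F. ✓
4: successors {2, 3}; [][]q there: 2:T, 3:T. ✓
5: successors {3, 4}; [][]q there: 3:T, 4:F. ✓

{1, 2, 3, 4, 5}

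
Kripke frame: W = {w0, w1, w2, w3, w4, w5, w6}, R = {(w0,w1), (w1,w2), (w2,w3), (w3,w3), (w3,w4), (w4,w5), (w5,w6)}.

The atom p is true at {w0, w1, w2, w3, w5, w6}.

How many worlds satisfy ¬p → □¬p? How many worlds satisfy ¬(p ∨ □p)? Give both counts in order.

6 and 0

For ¬p → □¬p:
w0: ¬p is F, □¬p is F. ✓
w1: ¬p is F, □¬p is F. ✓
w2: ¬p is F, □¬p is F. ✓
w3: ¬p is F, □¬p is F. ✓
w4: ¬p is T, □¬p is F. ✗
w5: ¬p is F, □¬p is F. ✓
w6: ¬p is F, □¬p is T. ✓
— 6 worlds.
For ¬(p ∨ □p):
w0: p ∨ □p is T. ✗
w1: p ∨ □p is T. ✗
w2: p ∨ □p is T. ✗
w3: p ∨ □p is T. ✗
w4: p ∨ □p is T. ✗
w5: p ∨ □p is T. ✗
w6: p ∨ □p is T. ✗
— 0 worlds.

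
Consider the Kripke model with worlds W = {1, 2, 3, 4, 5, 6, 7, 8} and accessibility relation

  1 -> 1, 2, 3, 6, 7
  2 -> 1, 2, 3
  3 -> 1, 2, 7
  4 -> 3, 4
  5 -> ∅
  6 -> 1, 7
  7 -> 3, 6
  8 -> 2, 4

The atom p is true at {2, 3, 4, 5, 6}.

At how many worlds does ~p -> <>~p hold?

6

1: ~p is T, <>~p is T. ✓
2: ~p is F, <>~p is T. ✓
3: ~p is F, <>~p is T. ✓
4: ~p is F, <>~p is F. ✓
5: ~p is F, <>~p is F. ✓
6: ~p is F, <>~p is T. ✓
7: ~p is T, <>~p is F. ✗
8: ~p is T, <>~p is F. ✗
Satisfying worlds: {1, 2, 3, 4, 5, 6}.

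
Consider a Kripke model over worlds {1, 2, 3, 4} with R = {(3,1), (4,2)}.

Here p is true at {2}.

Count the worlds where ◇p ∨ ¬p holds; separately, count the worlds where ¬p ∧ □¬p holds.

3 and 2

For ◇p ∨ ¬p:
1: ◇p is F, ¬p is T. ✓
2: ◇p is F, ¬p is F. ✗
3: ◇p is F, ¬p is T. ✓
4: ◇p is T, ¬p is T. ✓
— 3 worlds.
For ¬p ∧ □¬p:
1: ¬p is T, □¬p is T. ✓
2: ¬p is F, □¬p is T. ✗
3: ¬p is T, □¬p is T. ✓
4: ¬p is T, □¬p is F. ✗
— 2 worlds.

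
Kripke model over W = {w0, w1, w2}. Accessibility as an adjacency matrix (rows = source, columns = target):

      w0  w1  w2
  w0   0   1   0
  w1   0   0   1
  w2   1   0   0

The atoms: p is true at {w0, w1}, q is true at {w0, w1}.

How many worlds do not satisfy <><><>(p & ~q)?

3

w0: successors {w1}; <><>(p & ~q) there: w1:F. ✗
w1: successors {w2}; <><>(p & ~q) there: w2:F. ✗
w2: successors {w0}; <><>(p & ~q) there: w0:F. ✗
Satisfying worlds: ∅.
So <><><>(p & ~q) fails at the other 3 worlds.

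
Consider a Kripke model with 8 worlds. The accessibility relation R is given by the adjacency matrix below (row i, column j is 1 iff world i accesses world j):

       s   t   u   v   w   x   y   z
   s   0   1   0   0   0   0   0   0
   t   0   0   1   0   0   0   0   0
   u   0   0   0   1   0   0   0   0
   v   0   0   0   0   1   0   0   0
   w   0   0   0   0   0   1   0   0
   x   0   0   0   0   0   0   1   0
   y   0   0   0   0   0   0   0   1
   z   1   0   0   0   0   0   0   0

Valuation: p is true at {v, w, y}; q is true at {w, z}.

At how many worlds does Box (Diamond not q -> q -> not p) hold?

7

s: successors {t}; Diamond not q -> q -> not p there: t:T. ✓
t: successors {u}; Diamond not q -> q -> not p there: u:T. ✓
u: successors {v}; Diamond not q -> q -> not p there: v:T. ✓
v: successors {w}; Diamond not q -> q -> not p there: w:F. ✗
w: successors {x}; Diamond not q -> q -> not p there: x:T. ✓
x: successors {y}; Diamond not q -> q -> not p there: y:T. ✓
y: successors {z}; Diamond not q -> q -> not p there: z:T. ✓
z: successors {s}; Diamond not q -> q -> not p there: s:T. ✓
Satisfying worlds: {s, t, u, w, x, y, z}.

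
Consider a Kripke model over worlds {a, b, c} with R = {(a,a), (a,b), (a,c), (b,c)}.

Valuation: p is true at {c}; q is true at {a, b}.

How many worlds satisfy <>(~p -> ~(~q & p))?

a: successors {a, b, c}; ~p -> ~(~q & p) there: a:T, b:T, c:T. ✓
b: successors {c}; ~p -> ~(~q & p) there: c:T. ✓
c: no successors, so <>(~p -> ~(~q & p)) fails. ✗
Satisfying worlds: {a, b}.

2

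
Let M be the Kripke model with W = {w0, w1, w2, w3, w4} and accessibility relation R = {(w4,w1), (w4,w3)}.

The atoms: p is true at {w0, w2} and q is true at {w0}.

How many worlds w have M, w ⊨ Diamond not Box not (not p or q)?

w0: no successors, so Diamond not Box not (not p or q) fails. ✗
w1: no successors, so Diamond not Box not (not p or q) fails. ✗
w2: no successors, so Diamond not Box not (not p or q) fails. ✗
w3: no successors, so Diamond not Box not (not p or q) fails. ✗
w4: successors {w1, w3}; not Box not (not p or q) there: w1:F, w3:F. ✗
Satisfying worlds: ∅.

0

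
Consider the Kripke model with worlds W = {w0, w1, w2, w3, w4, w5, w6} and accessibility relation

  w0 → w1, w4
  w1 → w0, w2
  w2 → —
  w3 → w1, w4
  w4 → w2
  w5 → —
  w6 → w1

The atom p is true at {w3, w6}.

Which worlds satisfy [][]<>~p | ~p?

{w0, w1, w2, w4, w5}

w0: [][]<>~p is F, ~p is T. ✓
w1: [][]<>~p is T, ~p is T. ✓
w2: [][]<>~p is T, ~p is T. ✓
w3: [][]<>~p is F, ~p is F. ✗
w4: [][]<>~p is T, ~p is T. ✓
w5: [][]<>~p is T, ~p is T. ✓
w6: [][]<>~p is F, ~p is F. ✗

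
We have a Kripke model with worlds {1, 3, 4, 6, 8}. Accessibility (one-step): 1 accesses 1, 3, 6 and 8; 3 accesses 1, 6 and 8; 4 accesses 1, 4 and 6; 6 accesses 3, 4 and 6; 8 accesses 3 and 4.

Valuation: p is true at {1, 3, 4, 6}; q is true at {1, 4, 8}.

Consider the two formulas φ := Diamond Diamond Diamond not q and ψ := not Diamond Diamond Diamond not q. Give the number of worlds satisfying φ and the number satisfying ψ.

For Diamond Diamond Diamond not q:
1: successors {1, 3, 6, 8}; Diamond Diamond not q there: 1:T, 3:T, 6:T, 8:T. ✓
3: successors {1, 6, 8}; Diamond Diamond not q there: 1:T, 6:T, 8:T. ✓
4: successors {1, 4, 6}; Diamond Diamond not q there: 1:T, 4:T, 6:T. ✓
6: successors {3, 4, 6}; Diamond Diamond not q there: 3:T, 4:T, 6:T. ✓
8: successors {3, 4}; Diamond Diamond not q there: 3:T, 4:T. ✓
— 5 worlds.
For not Diamond Diamond Diamond not q:
1: Diamond Diamond Diamond not q is T. ✗
3: Diamond Diamond Diamond not q is T. ✗
4: Diamond Diamond Diamond not q is T. ✗
6: Diamond Diamond Diamond not q is T. ✗
8: Diamond Diamond Diamond not q is T. ✗
— 0 worlds.

5 and 0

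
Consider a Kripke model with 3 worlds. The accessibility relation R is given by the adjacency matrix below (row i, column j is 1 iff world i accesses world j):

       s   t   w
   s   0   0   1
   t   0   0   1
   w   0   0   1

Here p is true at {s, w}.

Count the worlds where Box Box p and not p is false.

2

s: Box Box p is T, not p is F. ✗
t: Box Box p is T, not p is T. ✓
w: Box Box p is T, not p is F. ✗
Satisfying worlds: {t}.
So Box Box p and not p fails at the other 2 worlds.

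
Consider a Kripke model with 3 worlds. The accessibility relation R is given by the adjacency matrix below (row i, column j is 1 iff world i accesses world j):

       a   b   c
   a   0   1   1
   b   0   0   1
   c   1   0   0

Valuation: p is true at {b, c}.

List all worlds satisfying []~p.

a: successors {b, c}; ~p there: b:F, c:F. ✗
b: successors {c}; ~p there: c:F. ✗
c: successors {a}; ~p there: a:T. ✓

{c}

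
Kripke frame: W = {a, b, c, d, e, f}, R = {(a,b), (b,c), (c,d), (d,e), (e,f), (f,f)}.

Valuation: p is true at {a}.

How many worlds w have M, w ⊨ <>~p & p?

a: <>~p is T, p is T. ✓
b: <>~p is T, p is F. ✗
c: <>~p is T, p is F. ✗
d: <>~p is T, p is F. ✗
e: <>~p is T, p is F. ✗
f: <>~p is T, p is F. ✗
Satisfying worlds: {a}.

1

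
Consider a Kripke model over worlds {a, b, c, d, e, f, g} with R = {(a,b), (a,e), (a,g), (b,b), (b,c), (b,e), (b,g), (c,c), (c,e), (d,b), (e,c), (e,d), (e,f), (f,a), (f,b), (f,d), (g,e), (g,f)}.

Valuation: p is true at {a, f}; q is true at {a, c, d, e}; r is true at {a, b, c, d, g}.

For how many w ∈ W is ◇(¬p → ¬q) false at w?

1

a: successors {b, e, g}; ¬p → ¬q there: b:T, e:F, g:T. ✓
b: successors {b, c, e, g}; ¬p → ¬q there: b:T, c:F, e:F, g:T. ✓
c: successors {c, e}; ¬p → ¬q there: c:F, e:F. ✗
d: successors {b}; ¬p → ¬q there: b:T. ✓
e: successors {c, d, f}; ¬p → ¬q there: c:F, d:F, f:T. ✓
f: successors {a, b, d}; ¬p → ¬q there: a:T, b:T, d:F. ✓
g: successors {e, f}; ¬p → ¬q there: e:F, f:T. ✓
Satisfying worlds: {a, b, d, e, f, g}.
So ◇(¬p → ¬q) fails at the other 1 world.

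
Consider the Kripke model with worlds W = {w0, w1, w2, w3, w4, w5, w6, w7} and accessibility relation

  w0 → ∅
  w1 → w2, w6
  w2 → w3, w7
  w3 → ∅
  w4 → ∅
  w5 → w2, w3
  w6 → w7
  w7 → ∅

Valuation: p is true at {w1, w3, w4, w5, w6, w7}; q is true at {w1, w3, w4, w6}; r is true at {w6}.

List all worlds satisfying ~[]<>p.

w0: []<>p is T. ✗
w1: []<>p is T. ✗
w2: []<>p is F. ✓
w3: []<>p is T. ✗
w4: []<>p is T. ✗
w5: []<>p is F. ✓
w6: []<>p is F. ✓
w7: []<>p is T. ✗

{w2, w5, w6}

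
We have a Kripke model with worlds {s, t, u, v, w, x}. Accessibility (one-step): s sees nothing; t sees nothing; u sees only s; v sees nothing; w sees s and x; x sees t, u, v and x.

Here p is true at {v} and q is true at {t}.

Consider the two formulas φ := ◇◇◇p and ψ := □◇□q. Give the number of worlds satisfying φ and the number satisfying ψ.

For ◇◇◇p:
s: no successors, so ◇◇◇p fails. ✗
t: no successors, so ◇◇◇p fails. ✗
u: successors {s}; ◇◇p there: s:F. ✗
v: no successors, so ◇◇◇p fails. ✗
w: successors {s, x}; ◇◇p there: s:F, x:T. ✓
x: successors {t, u, v, x}; ◇◇p there: t:F, u:F, v:F, x:T. ✓
— 2 worlds.
For □◇□q:
s: no successors, so □◇□q holds vacuously. ✓
t: no successors, so □◇□q holds vacuously. ✓
u: successors {s}; ◇□q there: s:F. ✗
v: no successors, so □◇□q holds vacuously. ✓
w: successors {s, x}; ◇□q there: s:F, x:T. ✗
x: successors {t, u, v, x}; ◇□q there: t:F, u:T, v:F, x:T. ✗
— 3 worlds.

2 and 3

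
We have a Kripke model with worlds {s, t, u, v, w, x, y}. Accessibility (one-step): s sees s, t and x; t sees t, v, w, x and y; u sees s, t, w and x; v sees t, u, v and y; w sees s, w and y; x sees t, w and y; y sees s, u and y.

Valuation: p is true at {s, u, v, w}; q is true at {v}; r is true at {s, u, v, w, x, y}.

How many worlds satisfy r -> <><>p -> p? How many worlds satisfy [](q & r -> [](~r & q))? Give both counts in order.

5 and 5

For r -> <><>p -> p:
s: r is T, <><>p -> p is T. ✓
t: r is F, <><>p -> p is F. ✓
u: r is T, <><>p -> p is T. ✓
v: r is T, <><>p -> p is T. ✓
w: r is T, <><>p -> p is T. ✓
x: r is T, <><>p -> p is F. ✗
y: r is T, <><>p -> p is F. ✗
— 5 worlds.
For [](q & r -> [](~r & q)):
s: successors {s, t, x}; q & r -> [](~r & q) there: s:T, t:T, x:T. ✓
t: successors {t, v, w, x, y}; q & r -> [](~r & q) there: t:T, v:F, w:T, x:T, y:T. ✗
u: successors {s, t, w, x}; q & r -> [](~r & q) there: s:T, t:T, w:T, x:T. ✓
v: successors {t, u, v, y}; q & r -> [](~r & q) there: t:T, u:T, v:F, y:T. ✗
w: successors {s, w, y}; q & r -> [](~r & q) there: s:T, w:T, y:T. ✓
x: successors {t, w, y}; q & r -> [](~r & q) there: t:T, w:T, y:T. ✓
y: successors {s, u, y}; q & r -> [](~r & q) there: s:T, u:T, y:T. ✓
— 5 worlds.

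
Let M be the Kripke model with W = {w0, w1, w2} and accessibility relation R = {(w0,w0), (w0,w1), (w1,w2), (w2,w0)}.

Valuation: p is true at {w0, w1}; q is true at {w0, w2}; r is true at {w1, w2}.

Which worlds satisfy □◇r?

{w0, w2}

w0: successors {w0, w1}; ◇r there: w0:T, w1:T. ✓
w1: successors {w2}; ◇r there: w2:F. ✗
w2: successors {w0}; ◇r there: w0:T. ✓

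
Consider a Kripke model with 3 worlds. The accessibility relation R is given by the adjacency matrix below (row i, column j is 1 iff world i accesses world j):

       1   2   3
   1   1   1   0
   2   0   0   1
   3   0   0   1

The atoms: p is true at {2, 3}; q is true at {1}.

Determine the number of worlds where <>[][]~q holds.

1: successors {1, 2}; [][]~q there: 1:F, 2:T. ✓
2: successors {3}; [][]~q there: 3:T. ✓
3: successors {3}; [][]~q there: 3:T. ✓
Satisfying worlds: {1, 2, 3}.

3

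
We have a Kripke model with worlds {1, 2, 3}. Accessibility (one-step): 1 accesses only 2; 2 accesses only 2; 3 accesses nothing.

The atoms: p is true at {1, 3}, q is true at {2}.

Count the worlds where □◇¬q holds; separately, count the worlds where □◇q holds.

For □◇¬q:
1: successors {2}; ◇¬q there: 2:F. ✗
2: successors {2}; ◇¬q there: 2:F. ✗
3: no successors, so □◇¬q holds vacuously. ✓
— 1 world.
For □◇q:
1: successors {2}; ◇q there: 2:T. ✓
2: successors {2}; ◇q there: 2:T. ✓
3: no successors, so □◇q holds vacuously. ✓
— 3 worlds.

1 and 3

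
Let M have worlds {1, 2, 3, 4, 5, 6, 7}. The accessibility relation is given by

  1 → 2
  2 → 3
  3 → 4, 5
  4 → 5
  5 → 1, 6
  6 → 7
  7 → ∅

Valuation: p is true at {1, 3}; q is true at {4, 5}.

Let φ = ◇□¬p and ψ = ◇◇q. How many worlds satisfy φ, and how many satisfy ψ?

4 and 2

For ◇□¬p:
1: successors {2}; □¬p there: 2:F. ✗
2: successors {3}; □¬p there: 3:T. ✓
3: successors {4, 5}; □¬p there: 4:T, 5:F. ✓
4: successors {5}; □¬p there: 5:F. ✗
5: successors {1, 6}; □¬p there: 1:T, 6:T. ✓
6: successors {7}; □¬p there: 7:T. ✓
7: no successors, so ◇□¬p fails. ✗
— 4 worlds.
For ◇◇q:
1: successors {2}; ◇q there: 2:F. ✗
2: successors {3}; ◇q there: 3:T. ✓
3: successors {4, 5}; ◇q there: 4:T, 5:F. ✓
4: successors {5}; ◇q there: 5:F. ✗
5: successors {1, 6}; ◇q there: 1:F, 6:F. ✗
6: successors {7}; ◇q there: 7:F. ✗
7: no successors, so ◇◇q fails. ✗
— 2 worlds.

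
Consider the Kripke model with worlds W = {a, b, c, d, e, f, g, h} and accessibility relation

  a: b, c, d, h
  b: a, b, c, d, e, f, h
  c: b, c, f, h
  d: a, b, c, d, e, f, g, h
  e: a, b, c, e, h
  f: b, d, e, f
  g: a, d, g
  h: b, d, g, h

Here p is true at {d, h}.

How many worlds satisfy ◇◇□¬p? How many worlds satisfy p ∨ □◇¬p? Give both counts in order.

For ◇◇□¬p:
a: successors {b, c, d, h}; ◇□¬p there: b:F, c:F, d:F, h:F. ✗
b: successors {a, b, c, d, e, f, h}; ◇□¬p there: a:F, b:F, c:F, d:F, e:F, f:F, h:F. ✗
c: successors {b, c, f, h}; ◇□¬p there: b:F, c:F, f:F, h:F. ✗
d: successors {a, b, c, d, e, f, g, h}; ◇□¬p there: a:F, b:F, c:F, d:F, e:F, f:F, g:F, h:F. ✗
e: successors {a, b, c, e, h}; ◇□¬p there: a:F, b:F, c:F, e:F, h:F. ✗
f: successors {b, d, e, f}; ◇□¬p there: b:F, d:F, e:F, f:F. ✗
g: successors {a, d, g}; ◇□¬p there: a:F, d:F, g:F. ✗
h: successors {b, d, g, h}; ◇□¬p there: b:F, d:F, g:F, h:F. ✗
— 0 worlds.
For p ∨ □◇¬p:
a: p is F, □◇¬p is T. ✓
b: p is F, □◇¬p is T. ✓
c: p is F, □◇¬p is T. ✓
d: p is T, □◇¬p is T. ✓
e: p is F, □◇¬p is T. ✓
f: p is F, □◇¬p is T. ✓
g: p is F, □◇¬p is T. ✓
h: p is T, □◇¬p is T. ✓
— 8 worlds.

0 and 8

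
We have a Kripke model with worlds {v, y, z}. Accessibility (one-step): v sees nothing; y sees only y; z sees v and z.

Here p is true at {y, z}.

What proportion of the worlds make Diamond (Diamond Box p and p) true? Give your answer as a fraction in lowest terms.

2/3

v: no successors, so Diamond (Diamond Box p and p) fails. ✗
y: successors {y}; Diamond Box p and p there: y:T. ✓
z: successors {v, z}; Diamond Box p and p there: v:F, z:T. ✓
That's 2 of 3 worlds, so 2/3.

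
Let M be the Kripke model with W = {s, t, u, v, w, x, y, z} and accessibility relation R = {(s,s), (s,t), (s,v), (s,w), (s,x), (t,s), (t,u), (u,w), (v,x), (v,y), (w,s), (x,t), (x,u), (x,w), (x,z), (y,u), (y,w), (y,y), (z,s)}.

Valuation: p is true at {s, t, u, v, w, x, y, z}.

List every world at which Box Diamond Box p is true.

{s, t, u, v, w, x, y, z}

s: successors {s, t, v, w, x}; Diamond Box p there: s:T, t:T, v:T, w:T, x:T. ✓
t: successors {s, u}; Diamond Box p there: s:T, u:T. ✓
u: successors {w}; Diamond Box p there: w:T. ✓
v: successors {x, y}; Diamond Box p there: x:T, y:T. ✓
w: successors {s}; Diamond Box p there: s:T. ✓
x: successors {t, u, w, z}; Diamond Box p there: t:T, u:T, w:T, z:T. ✓
y: successors {u, w, y}; Diamond Box p there: u:T, w:T, y:T. ✓
z: successors {s}; Diamond Box p there: s:T. ✓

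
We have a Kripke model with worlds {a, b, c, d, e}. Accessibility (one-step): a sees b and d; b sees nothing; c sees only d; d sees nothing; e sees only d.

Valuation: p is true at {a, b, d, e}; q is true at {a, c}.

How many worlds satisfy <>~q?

a: successors {b, d}; ~q there: b:T, d:T. ✓
b: no successors, so <>~q fails. ✗
c: successors {d}; ~q there: d:T. ✓
d: no successors, so <>~q fails. ✗
e: successors {d}; ~q there: d:T. ✓
Satisfying worlds: {a, c, e}.

3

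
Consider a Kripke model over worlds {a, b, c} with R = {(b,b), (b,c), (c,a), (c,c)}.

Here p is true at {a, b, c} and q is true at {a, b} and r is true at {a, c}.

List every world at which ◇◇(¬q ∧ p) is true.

{b, c}

a: no successors, so ◇◇(¬q ∧ p) fails. ✗
b: successors {b, c}; ◇(¬q ∧ p) there: b:T, c:T. ✓
c: successors {a, c}; ◇(¬q ∧ p) there: a:F, c:T. ✓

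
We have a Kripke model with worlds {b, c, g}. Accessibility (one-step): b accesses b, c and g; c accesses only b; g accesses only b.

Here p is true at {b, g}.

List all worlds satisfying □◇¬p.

{c, g}

b: successors {b, c, g}; ◇¬p there: b:T, c:F, g:F. ✗
c: successors {b}; ◇¬p there: b:T. ✓
g: successors {b}; ◇¬p there: b:T. ✓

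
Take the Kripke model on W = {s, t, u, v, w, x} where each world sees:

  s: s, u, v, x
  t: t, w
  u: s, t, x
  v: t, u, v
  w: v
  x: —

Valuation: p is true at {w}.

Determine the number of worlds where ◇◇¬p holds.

s: successors {s, u, v, x}; ◇¬p there: s:T, u:T, v:T, x:F. ✓
t: successors {t, w}; ◇¬p there: t:T, w:T. ✓
u: successors {s, t, x}; ◇¬p there: s:T, t:T, x:F. ✓
v: successors {t, u, v}; ◇¬p there: t:T, u:T, v:T. ✓
w: successors {v}; ◇¬p there: v:T. ✓
x: no successors, so ◇◇¬p fails. ✗
Satisfying worlds: {s, t, u, v, w}.

5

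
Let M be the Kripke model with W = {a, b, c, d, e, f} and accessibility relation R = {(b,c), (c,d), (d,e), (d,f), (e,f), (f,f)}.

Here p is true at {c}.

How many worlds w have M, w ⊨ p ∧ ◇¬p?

1

a: p is F, ◇¬p is F. ✗
b: p is F, ◇¬p is F. ✗
c: p is T, ◇¬p is T. ✓
d: p is F, ◇¬p is T. ✗
e: p is F, ◇¬p is T. ✗
f: p is F, ◇¬p is T. ✗
Satisfying worlds: {c}.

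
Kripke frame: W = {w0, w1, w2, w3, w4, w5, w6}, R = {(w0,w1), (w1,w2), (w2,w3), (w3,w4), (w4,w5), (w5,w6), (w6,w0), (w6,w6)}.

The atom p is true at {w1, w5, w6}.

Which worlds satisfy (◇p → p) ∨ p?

w0: ◇p → p is F, p is F. ✗
w1: ◇p → p is T, p is T. ✓
w2: ◇p → p is T, p is F. ✓
w3: ◇p → p is T, p is F. ✓
w4: ◇p → p is F, p is F. ✗
w5: ◇p → p is T, p is T. ✓
w6: ◇p → p is T, p is T. ✓

{w1, w2, w3, w5, w6}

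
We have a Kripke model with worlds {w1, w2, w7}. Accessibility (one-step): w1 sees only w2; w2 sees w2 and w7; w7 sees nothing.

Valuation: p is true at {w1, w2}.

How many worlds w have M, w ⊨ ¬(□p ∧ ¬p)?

w1: □p ∧ ¬p is F. ✓
w2: □p ∧ ¬p is F. ✓
w7: □p ∧ ¬p is T. ✗
Satisfying worlds: {w1, w2}.

2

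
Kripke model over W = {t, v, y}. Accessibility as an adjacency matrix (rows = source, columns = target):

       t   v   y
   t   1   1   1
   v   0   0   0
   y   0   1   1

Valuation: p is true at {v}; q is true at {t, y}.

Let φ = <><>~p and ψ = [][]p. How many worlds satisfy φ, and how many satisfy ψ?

For <><>~p:
t: successors {t, v, y}; <>~p there: t:T, v:F, y:T. ✓
v: no successors, so <><>~p fails. ✗
y: successors {v, y}; <>~p there: v:F, y:T. ✓
— 2 worlds.
For [][]p:
t: successors {t, v, y}; []p there: t:F, v:T, y:F. ✗
v: no successors, so [][]p holds vacuously. ✓
y: successors {v, y}; []p there: v:T, y:F. ✗
— 1 world.

2 and 1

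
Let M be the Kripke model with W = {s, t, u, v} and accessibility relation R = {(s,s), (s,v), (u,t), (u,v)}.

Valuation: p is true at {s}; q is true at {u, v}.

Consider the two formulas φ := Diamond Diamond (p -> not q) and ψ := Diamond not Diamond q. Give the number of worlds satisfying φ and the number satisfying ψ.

1 and 2

For Diamond Diamond (p -> not q):
s: successors {s, v}; Diamond (p -> not q) there: s:T, v:F. ✓
t: no successors, so Diamond Diamond (p -> not q) fails. ✗
u: successors {t, v}; Diamond (p -> not q) there: t:F, v:F. ✗
v: no successors, so Diamond Diamond (p -> not q) fails. ✗
— 1 world.
For Diamond not Diamond q:
s: successors {s, v}; not Diamond q there: s:F, v:T. ✓
t: no successors, so Diamond not Diamond q fails. ✗
u: successors {t, v}; not Diamond q there: t:T, v:T. ✓
v: no successors, so Diamond not Diamond q fails. ✗
— 2 worlds.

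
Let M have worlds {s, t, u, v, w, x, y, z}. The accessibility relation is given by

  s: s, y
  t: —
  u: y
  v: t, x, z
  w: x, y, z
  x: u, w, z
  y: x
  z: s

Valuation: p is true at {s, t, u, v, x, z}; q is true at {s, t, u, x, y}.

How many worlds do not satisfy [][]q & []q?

s: [][]q is T, []q is T. ✓
t: [][]q is T, []q is T. ✓
u: [][]q is T, []q is T. ✓
v: [][]q is F, []q is F. ✗
w: [][]q is F, []q is F. ✗
x: [][]q is F, []q is F. ✗
y: [][]q is F, []q is T. ✗
z: [][]q is T, []q is T. ✓
Satisfying worlds: {s, t, u, z}.
So [][]q & []q fails at the other 4 worlds.

4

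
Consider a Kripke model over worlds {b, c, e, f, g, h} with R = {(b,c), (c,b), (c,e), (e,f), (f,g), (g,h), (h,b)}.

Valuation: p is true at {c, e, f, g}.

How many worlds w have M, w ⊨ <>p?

4

b: successors {c}; p there: c:T. ✓
c: successors {b, e}; p there: b:F, e:T. ✓
e: successors {f}; p there: f:T. ✓
f: successors {g}; p there: g:T. ✓
g: successors {h}; p there: h:F. ✗
h: successors {b}; p there: b:F. ✗
Satisfying worlds: {b, c, e, f}.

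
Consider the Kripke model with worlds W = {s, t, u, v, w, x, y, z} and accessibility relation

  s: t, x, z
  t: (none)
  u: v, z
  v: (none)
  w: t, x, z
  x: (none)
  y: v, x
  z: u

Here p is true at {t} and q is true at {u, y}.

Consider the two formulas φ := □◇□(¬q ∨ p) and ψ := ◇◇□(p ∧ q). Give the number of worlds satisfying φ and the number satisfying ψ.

For □◇□(¬q ∨ p):
s: successors {t, x, z}; ◇□(¬q ∨ p) there: t:F, x:F, z:T. ✗
t: no successors, so □◇□(¬q ∨ p) holds vacuously. ✓
u: successors {v, z}; ◇□(¬q ∨ p) there: v:F, z:T. ✗
v: no successors, so □◇□(¬q ∨ p) holds vacuously. ✓
w: successors {t, x, z}; ◇□(¬q ∨ p) there: t:F, x:F, z:T. ✗
x: no successors, so □◇□(¬q ∨ p) holds vacuously. ✓
y: successors {v, x}; ◇□(¬q ∨ p) there: v:F, x:F. ✗
z: successors {u}; ◇□(¬q ∨ p) there: u:T. ✓
— 4 worlds.
For ◇◇□(p ∧ q):
s: successors {t, x, z}; ◇□(p ∧ q) there: t:F, x:F, z:F. ✗
t: no successors, so ◇◇□(p ∧ q) fails. ✗
u: successors {v, z}; ◇□(p ∧ q) there: v:F, z:F. ✗
v: no successors, so ◇◇□(p ∧ q) fails. ✗
w: successors {t, x, z}; ◇□(p ∧ q) there: t:F, x:F, z:F. ✗
x: no successors, so ◇◇□(p ∧ q) fails. ✗
y: successors {v, x}; ◇□(p ∧ q) there: v:F, x:F. ✗
z: successors {u}; ◇□(p ∧ q) there: u:T. ✓
— 1 world.

4 and 1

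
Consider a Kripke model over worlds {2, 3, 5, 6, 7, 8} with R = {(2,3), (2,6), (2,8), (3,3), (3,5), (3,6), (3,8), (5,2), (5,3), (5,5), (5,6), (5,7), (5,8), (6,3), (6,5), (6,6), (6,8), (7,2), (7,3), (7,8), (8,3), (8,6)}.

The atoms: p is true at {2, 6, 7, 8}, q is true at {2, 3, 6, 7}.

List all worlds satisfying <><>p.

2: successors {3, 6, 8}; <>p there: 3:T, 6:T, 8:T. ✓
3: successors {3, 5, 6, 8}; <>p there: 3:T, 5:T, 6:T, 8:T. ✓
5: successors {2, 3, 5, 6, 7, 8}; <>p there: 2:T, 3:T, 5:T, 6:T, 7:T, 8:T. ✓
6: successors {3, 5, 6, 8}; <>p there: 3:T, 5:T, 6:T, 8:T. ✓
7: successors {2, 3, 8}; <>p there: 2:T, 3:T, 8:T. ✓
8: successors {3, 6}; <>p there: 3:T, 6:T. ✓

{2, 3, 5, 6, 7, 8}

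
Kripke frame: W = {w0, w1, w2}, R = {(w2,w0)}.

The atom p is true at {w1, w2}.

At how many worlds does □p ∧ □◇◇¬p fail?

1

w0: □p is T, □◇◇¬p is T. ✓
w1: □p is T, □◇◇¬p is T. ✓
w2: □p is F, □◇◇¬p is F. ✗
Satisfying worlds: {w0, w1}.
So □p ∧ □◇◇¬p fails at the other 1 world.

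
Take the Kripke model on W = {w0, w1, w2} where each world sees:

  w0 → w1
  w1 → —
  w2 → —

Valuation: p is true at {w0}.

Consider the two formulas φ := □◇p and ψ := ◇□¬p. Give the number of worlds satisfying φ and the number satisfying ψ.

For □◇p:
w0: successors {w1}; ◇p there: w1:F. ✗
w1: no successors, so □◇p holds vacuously. ✓
w2: no successors, so □◇p holds vacuously. ✓
— 2 worlds.
For ◇□¬p:
w0: successors {w1}; □¬p there: w1:T. ✓
w1: no successors, so ◇□¬p fails. ✗
w2: no successors, so ◇□¬p fails. ✗
— 1 world.

2 and 1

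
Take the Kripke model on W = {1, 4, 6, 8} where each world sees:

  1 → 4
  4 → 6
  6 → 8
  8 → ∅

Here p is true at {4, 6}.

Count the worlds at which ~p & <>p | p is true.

1: ~p & <>p is T, p is F. ✓
4: ~p & <>p is F, p is T. ✓
6: ~p & <>p is F, p is T. ✓
8: ~p & <>p is F, p is F. ✗
Satisfying worlds: {1, 4, 6}.

3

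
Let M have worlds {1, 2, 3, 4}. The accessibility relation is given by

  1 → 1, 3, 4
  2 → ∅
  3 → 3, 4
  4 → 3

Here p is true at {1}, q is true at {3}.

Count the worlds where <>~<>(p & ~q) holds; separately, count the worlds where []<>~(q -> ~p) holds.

3 and 1

For <>~<>(p & ~q):
1: successors {1, 3, 4}; ~<>(p & ~q) there: 1:F, 3:T, 4:T. ✓
2: no successors, so <>~<>(p & ~q) fails. ✗
3: successors {3, 4}; ~<>(p & ~q) there: 3:T, 4:T. ✓
4: successors {3}; ~<>(p & ~q) there: 3:T. ✓
— 3 worlds.
For []<>~(q -> ~p):
1: successors {1, 3, 4}; <>~(q -> ~p) there: 1:F, 3:F, 4:F. ✗
2: no successors, so []<>~(q -> ~p) holds vacuously. ✓
3: successors {3, 4}; <>~(q -> ~p) there: 3:F, 4:F. ✗
4: successors {3}; <>~(q -> ~p) there: 3:F. ✗
— 1 world.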